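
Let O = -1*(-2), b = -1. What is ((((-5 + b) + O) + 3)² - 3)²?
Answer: 4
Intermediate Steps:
O = 2
((((-5 + b) + O) + 3)² - 3)² = ((((-5 - 1) + 2) + 3)² - 3)² = (((-6 + 2) + 3)² - 3)² = ((-4 + 3)² - 3)² = ((-1)² - 3)² = (1 - 3)² = (-2)² = 4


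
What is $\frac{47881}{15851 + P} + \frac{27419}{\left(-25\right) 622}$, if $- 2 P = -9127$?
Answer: $\frac{369608749}{634890950} \approx 0.58216$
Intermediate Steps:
$P = \frac{9127}{2}$ ($P = \left(- \frac{1}{2}\right) \left(-9127\right) = \frac{9127}{2} \approx 4563.5$)
$\frac{47881}{15851 + P} + \frac{27419}{\left(-25\right) 622} = \frac{47881}{15851 + \frac{9127}{2}} + \frac{27419}{\left(-25\right) 622} = \frac{47881}{\frac{40829}{2}} + \frac{27419}{-15550} = 47881 \cdot \frac{2}{40829} + 27419 \left(- \frac{1}{15550}\right) = \frac{95762}{40829} - \frac{27419}{15550} = \frac{369608749}{634890950}$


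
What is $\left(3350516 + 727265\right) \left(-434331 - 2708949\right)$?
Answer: $-12817607461680$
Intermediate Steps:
$\left(3350516 + 727265\right) \left(-434331 - 2708949\right) = 4077781 \left(-3143280\right) = -12817607461680$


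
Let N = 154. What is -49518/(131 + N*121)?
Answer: -1834/695 ≈ -2.6388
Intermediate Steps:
-49518/(131 + N*121) = -49518/(131 + 154*121) = -49518/(131 + 18634) = -49518/18765 = -49518*1/18765 = -1834/695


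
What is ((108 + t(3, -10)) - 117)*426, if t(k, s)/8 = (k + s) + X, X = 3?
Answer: -17466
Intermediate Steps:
t(k, s) = 24 + 8*k + 8*s (t(k, s) = 8*((k + s) + 3) = 8*(3 + k + s) = 24 + 8*k + 8*s)
((108 + t(3, -10)) - 117)*426 = ((108 + (24 + 8*3 + 8*(-10))) - 117)*426 = ((108 + (24 + 24 - 80)) - 117)*426 = ((108 - 32) - 117)*426 = (76 - 117)*426 = -41*426 = -17466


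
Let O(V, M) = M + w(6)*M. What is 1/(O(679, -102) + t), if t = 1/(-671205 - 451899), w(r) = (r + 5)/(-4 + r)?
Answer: -1123104/744617953 ≈ -0.0015083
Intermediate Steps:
w(r) = (5 + r)/(-4 + r)
t = -1/1123104 (t = 1/(-1123104) = -1/1123104 ≈ -8.9039e-7)
O(V, M) = 13*M/2 (O(V, M) = M + ((5 + 6)/(-4 + 6))*M = M + (11/2)*M = M + ((½)*11)*M = M + 11*M/2 = 13*M/2)
1/(O(679, -102) + t) = 1/((13/2)*(-102) - 1/1123104) = 1/(-663 - 1/1123104) = 1/(-744617953/1123104) = -1123104/744617953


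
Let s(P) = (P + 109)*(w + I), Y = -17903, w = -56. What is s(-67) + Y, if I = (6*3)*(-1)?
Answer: -21011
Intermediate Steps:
I = -18 (I = 18*(-1) = -18)
s(P) = -8066 - 74*P (s(P) = (P + 109)*(-56 - 18) = (109 + P)*(-74) = -8066 - 74*P)
s(-67) + Y = (-8066 - 74*(-67)) - 17903 = (-8066 + 4958) - 17903 = -3108 - 17903 = -21011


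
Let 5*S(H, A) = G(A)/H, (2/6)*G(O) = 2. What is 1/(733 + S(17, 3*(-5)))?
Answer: 85/62311 ≈ 0.0013641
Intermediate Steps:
G(O) = 6 (G(O) = 3*2 = 6)
S(H, A) = 6/(5*H) (S(H, A) = (6/H)/5 = 6/(5*H))
1/(733 + S(17, 3*(-5))) = 1/(733 + (6/5)/17) = 1/(733 + (6/5)*(1/17)) = 1/(733 + 6/85) = 1/(62311/85) = 85/62311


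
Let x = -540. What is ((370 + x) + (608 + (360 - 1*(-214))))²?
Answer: 1024144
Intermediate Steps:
((370 + x) + (608 + (360 - 1*(-214))))² = ((370 - 540) + (608 + (360 - 1*(-214))))² = (-170 + (608 + (360 + 214)))² = (-170 + (608 + 574))² = (-170 + 1182)² = 1012² = 1024144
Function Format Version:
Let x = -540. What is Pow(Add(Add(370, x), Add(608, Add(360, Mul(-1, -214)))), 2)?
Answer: 1024144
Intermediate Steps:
Pow(Add(Add(370, x), Add(608, Add(360, Mul(-1, -214)))), 2) = Pow(Add(Add(370, -540), Add(608, Add(360, Mul(-1, -214)))), 2) = Pow(Add(-170, Add(608, Add(360, 214))), 2) = Pow(Add(-170, Add(608, 574)), 2) = Pow(Add(-170, 1182), 2) = Pow(1012, 2) = 1024144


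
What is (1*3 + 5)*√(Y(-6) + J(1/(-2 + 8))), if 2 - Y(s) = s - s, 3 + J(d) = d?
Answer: 4*I*√30/3 ≈ 7.303*I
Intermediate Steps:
J(d) = -3 + d
Y(s) = 2 (Y(s) = 2 - (s - s) = 2 - 1*0 = 2 + 0 = 2)
(1*3 + 5)*√(Y(-6) + J(1/(-2 + 8))) = (1*3 + 5)*√(2 + (-3 + 1/(-2 + 8))) = (3 + 5)*√(2 + (-3 + 1/6)) = 8*√(2 + (-3 + ⅙)) = 8*√(2 - 17/6) = 8*√(-⅚) = 8*(I*√30/6) = 4*I*√30/3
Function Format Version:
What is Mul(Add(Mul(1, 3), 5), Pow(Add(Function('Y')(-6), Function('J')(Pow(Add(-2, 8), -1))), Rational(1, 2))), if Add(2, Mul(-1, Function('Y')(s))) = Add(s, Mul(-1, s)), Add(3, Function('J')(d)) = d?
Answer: Mul(Rational(4, 3), I, Pow(30, Rational(1, 2))) ≈ Mul(7.3030, I)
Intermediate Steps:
Function('J')(d) = Add(-3, d)
Function('Y')(s) = 2 (Function('Y')(s) = Add(2, Mul(-1, Add(s, Mul(-1, s)))) = Add(2, Mul(-1, 0)) = Add(2, 0) = 2)
Mul(Add(Mul(1, 3), 5), Pow(Add(Function('Y')(-6), Function('J')(Pow(Add(-2, 8), -1))), Rational(1, 2))) = Mul(Add(Mul(1, 3), 5), Pow(Add(2, Add(-3, Pow(Add(-2, 8), -1))), Rational(1, 2))) = Mul(Add(3, 5), Pow(Add(2, Add(-3, Pow(6, -1))), Rational(1, 2))) = Mul(8, Pow(Add(2, Add(-3, Rational(1, 6))), Rational(1, 2))) = Mul(8, Pow(Add(2, Rational(-17, 6)), Rational(1, 2))) = Mul(8, Pow(Rational(-5, 6), Rational(1, 2))) = Mul(8, Mul(Rational(1, 6), I, Pow(30, Rational(1, 2)))) = Mul(Rational(4, 3), I, Pow(30, Rational(1, 2)))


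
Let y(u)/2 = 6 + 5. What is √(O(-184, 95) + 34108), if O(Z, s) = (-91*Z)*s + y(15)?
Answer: √1624810 ≈ 1274.7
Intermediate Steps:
y(u) = 22 (y(u) = 2*(6 + 5) = 2*11 = 22)
O(Z, s) = 22 - 91*Z*s (O(Z, s) = (-91*Z)*s + 22 = -91*Z*s + 22 = 22 - 91*Z*s)
√(O(-184, 95) + 34108) = √((22 - 91*(-184)*95) + 34108) = √((22 + 1590680) + 34108) = √(1590702 + 34108) = √1624810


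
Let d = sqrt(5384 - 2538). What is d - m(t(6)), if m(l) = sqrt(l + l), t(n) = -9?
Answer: sqrt(2846) - 3*I*sqrt(2) ≈ 53.348 - 4.2426*I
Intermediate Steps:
m(l) = sqrt(2)*sqrt(l) (m(l) = sqrt(2*l) = sqrt(2)*sqrt(l))
d = sqrt(2846) ≈ 53.348
d - m(t(6)) = sqrt(2846) - sqrt(2)*sqrt(-9) = sqrt(2846) - sqrt(2)*3*I = sqrt(2846) - 3*I*sqrt(2)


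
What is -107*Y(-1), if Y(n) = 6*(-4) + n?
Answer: 2675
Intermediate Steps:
Y(n) = -24 + n
-107*Y(-1) = -107*(-24 - 1) = -107*(-25) = 2675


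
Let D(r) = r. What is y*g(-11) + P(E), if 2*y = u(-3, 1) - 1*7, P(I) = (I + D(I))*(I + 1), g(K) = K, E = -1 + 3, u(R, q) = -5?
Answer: 78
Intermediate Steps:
E = 2
P(I) = 2*I*(1 + I) (P(I) = (I + I)*(I + 1) = (2*I)*(1 + I) = 2*I*(1 + I))
y = -6 (y = (-5 - 1*7)/2 = (-5 - 7)/2 = (½)*(-12) = -6)
y*g(-11) + P(E) = -6*(-11) + 2*2*(1 + 2) = 66 + 2*2*3 = 66 + 12 = 78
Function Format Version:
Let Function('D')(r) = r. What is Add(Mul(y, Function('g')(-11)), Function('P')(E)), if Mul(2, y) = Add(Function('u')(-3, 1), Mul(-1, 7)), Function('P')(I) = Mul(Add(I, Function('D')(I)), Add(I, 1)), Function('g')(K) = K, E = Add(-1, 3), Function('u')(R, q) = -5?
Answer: 78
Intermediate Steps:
E = 2
Function('P')(I) = Mul(2, I, Add(1, I)) (Function('P')(I) = Mul(Add(I, I), Add(I, 1)) = Mul(Mul(2, I), Add(1, I)) = Mul(2, I, Add(1, I)))
y = -6 (y = Mul(Rational(1, 2), Add(-5, Mul(-1, 7))) = Mul(Rational(1, 2), Add(-5, -7)) = Mul(Rational(1, 2), -12) = -6)
Add(Mul(y, Function('g')(-11)), Function('P')(E)) = Add(Mul(-6, -11), Mul(2, 2, Add(1, 2))) = Add(66, Mul(2, 2, 3)) = Add(66, 12) = 78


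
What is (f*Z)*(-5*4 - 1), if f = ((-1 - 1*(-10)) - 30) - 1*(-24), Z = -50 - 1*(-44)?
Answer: 378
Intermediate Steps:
Z = -6 (Z = -50 + 44 = -6)
f = 3 (f = ((-1 + 10) - 30) + 24 = (9 - 30) + 24 = -21 + 24 = 3)
(f*Z)*(-5*4 - 1) = (3*(-6))*(-5*4 - 1) = -18*(-20 - 1) = -18*(-21) = 378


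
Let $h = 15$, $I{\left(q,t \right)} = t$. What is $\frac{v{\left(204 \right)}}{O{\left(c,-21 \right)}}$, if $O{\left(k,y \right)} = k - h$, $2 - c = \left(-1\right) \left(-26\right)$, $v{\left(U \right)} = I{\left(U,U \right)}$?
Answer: $- \frac{68}{13} \approx -5.2308$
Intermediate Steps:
$v{\left(U \right)} = U$
$c = -24$ ($c = 2 - \left(-1\right) \left(-26\right) = 2 - 26 = -24$)
$O{\left(k,y \right)} = -15 + k$ ($O{\left(k,y \right)} = k - 15 = -15 + k$)
$\frac{v{\left(204 \right)}}{O{\left(c,-21 \right)}} = \frac{204}{-15 - 24} = \frac{204}{-39} = 204 \left(- \frac{1}{39}\right) = - \frac{68}{13}$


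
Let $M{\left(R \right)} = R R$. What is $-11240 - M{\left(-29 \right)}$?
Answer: $-12081$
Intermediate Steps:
$M{\left(R \right)} = R^{2}$
$-11240 - M{\left(-29 \right)} = -11240 - \left(-29\right)^{2} = -11240 - 841 = -12081$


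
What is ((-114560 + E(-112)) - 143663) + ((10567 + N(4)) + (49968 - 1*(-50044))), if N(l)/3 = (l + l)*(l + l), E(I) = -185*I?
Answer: -126732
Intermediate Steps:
N(l) = 12*l**2 (N(l) = 3*((l + l)*(l + l)) = 3*((2*l)*(2*l)) = 3*(4*l**2) = 12*l**2)
((-114560 + E(-112)) - 143663) + ((10567 + N(4)) + (49968 - 1*(-50044))) = ((-114560 - 185*(-112)) - 143663) + ((10567 + 12*4**2) + (49968 - 1*(-50044))) = ((-114560 + 20720) - 143663) + ((10567 + 12*16) + (49968 + 50044)) = (-93840 - 143663) + ((10567 + 192) + 100012) = -237503 + (10759 + 100012) = -237503 + 110771 = -126732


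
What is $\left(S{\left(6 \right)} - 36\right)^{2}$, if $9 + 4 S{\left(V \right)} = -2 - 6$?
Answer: $\frac{25921}{16} \approx 1620.1$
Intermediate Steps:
$S{\left(V \right)} = - \frac{17}{4}$ ($S{\left(V \right)} = - \frac{9}{4} + \frac{-2 - 6}{4} = - \frac{9}{4} + \frac{1}{4} \left(-8\right) = - \frac{9}{4} - 2 = - \frac{17}{4}$)
$\left(S{\left(6 \right)} - 36\right)^{2} = \left(- \frac{17}{4} - 36\right)^{2} = \left(- \frac{161}{4}\right)^{2} = \frac{25921}{16}$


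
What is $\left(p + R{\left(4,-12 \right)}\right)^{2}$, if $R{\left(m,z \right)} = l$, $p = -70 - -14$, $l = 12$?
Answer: $1936$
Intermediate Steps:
$p = -56$ ($p = -70 + 14 = -56$)
$R{\left(m,z \right)} = 12$
$\left(p + R{\left(4,-12 \right)}\right)^{2} = \left(-56 + 12\right)^{2} = \left(-44\right)^{2} = 1936$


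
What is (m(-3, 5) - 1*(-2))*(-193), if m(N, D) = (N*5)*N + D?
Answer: -10036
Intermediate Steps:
m(N, D) = D + 5*N² (m(N, D) = (5*N)*N + D = 5*N² + D = D + 5*N²)
(m(-3, 5) - 1*(-2))*(-193) = ((5 + 5*(-3)²) - 1*(-2))*(-193) = ((5 + 5*9) + 2)*(-193) = ((5 + 45) + 2)*(-193) = (50 + 2)*(-193) = 52*(-193) = -10036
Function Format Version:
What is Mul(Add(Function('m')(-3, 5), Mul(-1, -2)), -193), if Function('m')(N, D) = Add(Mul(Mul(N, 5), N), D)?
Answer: -10036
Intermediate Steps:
Function('m')(N, D) = Add(D, Mul(5, Pow(N, 2))) (Function('m')(N, D) = Add(Mul(Mul(5, N), N), D) = Add(Mul(5, Pow(N, 2)), D) = Add(D, Mul(5, Pow(N, 2))))
Mul(Add(Function('m')(-3, 5), Mul(-1, -2)), -193) = Mul(Add(Add(5, Mul(5, Pow(-3, 2))), Mul(-1, -2)), -193) = Mul(Add(Add(5, Mul(5, 9)), 2), -193) = Mul(Add(Add(5, 45), 2), -193) = Mul(Add(50, 2), -193) = Mul(52, -193) = -10036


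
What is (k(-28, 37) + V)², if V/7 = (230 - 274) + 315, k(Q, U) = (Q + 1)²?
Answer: 6895876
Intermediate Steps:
k(Q, U) = (1 + Q)²
V = 1897 (V = 7*((230 - 274) + 315) = 7*(-44 + 315) = 7*271 = 1897)
(k(-28, 37) + V)² = ((1 - 28)² + 1897)² = ((-27)² + 1897)² = (729 + 1897)² = 2626² = 6895876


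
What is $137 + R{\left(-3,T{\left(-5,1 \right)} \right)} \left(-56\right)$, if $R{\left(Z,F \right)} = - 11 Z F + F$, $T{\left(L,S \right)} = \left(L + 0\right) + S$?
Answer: $7753$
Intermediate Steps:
$T{\left(L,S \right)} = L + S$
$R{\left(Z,F \right)} = F - 11 F Z$ ($R{\left(Z,F \right)} = - 11 F Z + F = F - 11 F Z$)
$137 + R{\left(-3,T{\left(-5,1 \right)} \right)} \left(-56\right) = 137 + \left(-5 + 1\right) \left(1 - -33\right) \left(-56\right) = 137 + - 4 \left(1 + 33\right) \left(-56\right) = 137 + \left(-4\right) 34 \left(-56\right) = 137 - -7616 = 137 + 7616 = 7753$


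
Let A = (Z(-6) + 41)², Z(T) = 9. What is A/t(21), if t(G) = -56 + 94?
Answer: 1250/19 ≈ 65.789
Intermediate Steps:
t(G) = 38
A = 2500 (A = (9 + 41)² = 50² = 2500)
A/t(21) = 2500/38 = 2500*(1/38) = 1250/19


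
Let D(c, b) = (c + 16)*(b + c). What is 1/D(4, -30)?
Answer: -1/520 ≈ -0.0019231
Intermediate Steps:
D(c, b) = (16 + c)*(b + c)
1/D(4, -30) = 1/(4² + 16*(-30) + 16*4 - 30*4) = 1/(16 - 480 + 64 - 120) = 1/(-520) = -1/520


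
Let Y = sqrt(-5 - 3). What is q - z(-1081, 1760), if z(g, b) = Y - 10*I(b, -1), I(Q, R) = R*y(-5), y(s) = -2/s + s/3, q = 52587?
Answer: 157799/3 - 2*I*sqrt(2) ≈ 52600.0 - 2.8284*I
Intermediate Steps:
Y = 2*I*sqrt(2) (Y = sqrt(-8) = 2*I*sqrt(2) ≈ 2.8284*I)
y(s) = -2/s + s/3 (y(s) = -2/s + s*(1/3) = -2/s + s/3)
I(Q, R) = -19*R/15 (I(Q, R) = R*(-2/(-5) + (1/3)*(-5)) = R*(-2*(-1/5) - 5/3) = R*(2/5 - 5/3) = R*(-19/15) = -19*R/15)
z(g, b) = -38/3 + 2*I*sqrt(2) (z(g, b) = 2*I*sqrt(2) - (-38)*(-1)/3 = 2*I*sqrt(2) - 10*19/15 = 2*I*sqrt(2) - 38/3 = -38/3 + 2*I*sqrt(2))
q - z(-1081, 1760) = 52587 - (-38/3 + 2*I*sqrt(2)) = 52587 + (38/3 - 2*I*sqrt(2)) = 157799/3 - 2*I*sqrt(2)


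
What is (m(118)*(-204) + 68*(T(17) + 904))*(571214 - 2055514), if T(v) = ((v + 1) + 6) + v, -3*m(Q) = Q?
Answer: -107291141200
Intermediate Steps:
m(Q) = -Q/3
T(v) = 7 + 2*v (T(v) = ((1 + v) + 6) + v = (7 + v) + v = 7 + 2*v)
(m(118)*(-204) + 68*(T(17) + 904))*(571214 - 2055514) = (-⅓*118*(-204) + 68*((7 + 2*17) + 904))*(571214 - 2055514) = (-118/3*(-204) + 68*((7 + 34) + 904))*(-1484300) = (8024 + 68*(41 + 904))*(-1484300) = (8024 + 68*945)*(-1484300) = (8024 + 64260)*(-1484300) = 72284*(-1484300) = -107291141200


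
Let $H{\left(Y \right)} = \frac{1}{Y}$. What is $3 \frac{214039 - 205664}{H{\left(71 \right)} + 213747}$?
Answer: $\frac{1783875}{15176038} \approx 0.11755$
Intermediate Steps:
$3 \frac{214039 - 205664}{H{\left(71 \right)} + 213747} = 3 \frac{214039 - 205664}{\frac{1}{71} + 213747} = 3 \frac{8375}{\frac{1}{71} + 213747} = 3 \frac{8375}{\frac{15176038}{71}} = 3 \cdot 8375 \cdot \frac{71}{15176038} = 3 \cdot \frac{594625}{15176038} = \frac{1783875}{15176038}$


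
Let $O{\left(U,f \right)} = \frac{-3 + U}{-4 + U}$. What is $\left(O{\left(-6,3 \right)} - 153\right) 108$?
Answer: $- \frac{82134}{5} \approx -16427.0$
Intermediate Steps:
$O{\left(U,f \right)} = \frac{-3 + U}{-4 + U}$
$\left(O{\left(-6,3 \right)} - 153\right) 108 = \left(\frac{-3 - 6}{-4 - 6} - 153\right) 108 = \left(\frac{1}{-10} \left(-9\right) - 153\right) 108 = \left(\left(- \frac{1}{10}\right) \left(-9\right) - 153\right) 108 = \left(\frac{9}{10} - 153\right) 108 = \left(- \frac{1521}{10}\right) 108 = - \frac{82134}{5}$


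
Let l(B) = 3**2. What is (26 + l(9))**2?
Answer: 1225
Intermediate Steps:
l(B) = 9
(26 + l(9))**2 = (26 + 9)**2 = 35**2 = 1225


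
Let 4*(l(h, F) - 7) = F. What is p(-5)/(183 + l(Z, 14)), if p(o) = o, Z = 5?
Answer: -10/387 ≈ -0.025840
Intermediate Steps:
l(h, F) = 7 + F/4
p(-5)/(183 + l(Z, 14)) = -5/(183 + (7 + (¼)*14)) = -5/(183 + (7 + 7/2)) = -5/(183 + 21/2) = -5/387/2 = -5*2/387 = -10/387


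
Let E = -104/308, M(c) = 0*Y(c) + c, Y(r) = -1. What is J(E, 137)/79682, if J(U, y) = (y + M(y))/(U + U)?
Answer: -10549/2071732 ≈ -0.0050919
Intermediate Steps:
M(c) = c (M(c) = 0*(-1) + c = 0 + c = c)
E = -26/77 (E = -104*1/308 = -26/77 ≈ -0.33766)
J(U, y) = y/U (J(U, y) = (y + y)/(U + U) = (2*y)/((2*U)) = (2*y)*(1/(2*U)) = y/U)
J(E, 137)/79682 = (137/(-26/77))/79682 = (137*(-77/26))*(1/79682) = -10549/26*1/79682 = -10549/2071732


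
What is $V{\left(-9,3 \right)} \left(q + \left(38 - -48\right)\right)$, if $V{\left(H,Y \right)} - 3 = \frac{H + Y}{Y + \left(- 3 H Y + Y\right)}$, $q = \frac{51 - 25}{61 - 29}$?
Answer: $\frac{118065}{464} \approx 254.45$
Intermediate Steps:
$q = \frac{13}{16}$ ($q = \frac{26}{32} = 26 \cdot \frac{1}{32} = \frac{13}{16} \approx 0.8125$)
$V{\left(H,Y \right)} = 3 + \frac{H + Y}{2 Y - 3 H Y}$ ($V{\left(H,Y \right)} = 3 + \frac{H + Y}{Y + \left(- 3 H Y + Y\right)} = 3 + \frac{H + Y}{Y - \left(- Y + 3 H Y\right)} = 3 + \frac{H + Y}{2 Y - 3 H Y}$)
$V{\left(-9,3 \right)} \left(q + \left(38 - -48\right)\right) = \frac{\left(-1\right) \left(-9\right) - 21 + 9 \left(-9\right) 3}{3 \left(-2 + 3 \left(-9\right)\right)} \left(\frac{13}{16} + \left(38 - -48\right)\right) = \frac{9 - 21 - 243}{3 \left(-2 - 27\right)} \left(\frac{13}{16} + \left(38 + 48\right)\right) = \frac{1}{3} \frac{1}{-29} \left(-255\right) \left(\frac{13}{16} + 86\right) = \frac{1}{3} \left(- \frac{1}{29}\right) \left(-255\right) \frac{1389}{16} = \frac{85}{29} \cdot \frac{1389}{16} = \frac{118065}{464}$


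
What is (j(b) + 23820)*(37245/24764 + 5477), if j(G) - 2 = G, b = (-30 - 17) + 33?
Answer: 807505893696/6191 ≈ 1.3043e+8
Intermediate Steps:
b = -14 (b = -47 + 33 = -14)
j(G) = 2 + G
(j(b) + 23820)*(37245/24764 + 5477) = ((2 - 14) + 23820)*(37245/24764 + 5477) = (-12 + 23820)*(37245*(1/24764) + 5477) = 23808*(37245/24764 + 5477) = 23808*(135669673/24764) = 807505893696/6191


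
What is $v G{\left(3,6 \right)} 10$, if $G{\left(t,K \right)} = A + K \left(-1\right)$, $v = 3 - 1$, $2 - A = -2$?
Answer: $-40$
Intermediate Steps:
$A = 4$ ($A = 2 - -2 = 2 + 2 = 4$)
$v = 2$ ($v = 3 - 1 = 2$)
$G{\left(t,K \right)} = 4 - K$ ($G{\left(t,K \right)} = 4 + K \left(-1\right) = 4 - K$)
$v G{\left(3,6 \right)} 10 = 2 \left(4 - 6\right) 10 = 2 \left(-2\right) 10 = \left(-4\right) 10 = -40$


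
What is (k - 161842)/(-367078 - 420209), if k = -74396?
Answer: 78746/262429 ≈ 0.30007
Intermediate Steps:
(k - 161842)/(-367078 - 420209) = (-74396 - 161842)/(-367078 - 420209) = -236238/(-787287) = -236238*(-1/787287) = 78746/262429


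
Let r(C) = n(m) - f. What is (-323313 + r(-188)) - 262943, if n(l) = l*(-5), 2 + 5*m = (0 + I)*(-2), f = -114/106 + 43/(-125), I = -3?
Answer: -3883963096/6625 ≈ -5.8626e+5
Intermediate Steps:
f = -9404/6625 (f = -114*1/106 + 43*(-1/125) = -57/53 - 43/125 = -9404/6625 ≈ -1.4195)
m = ⅘ (m = -⅖ + ((0 - 3)*(-2))/5 = -⅖ + (-3*(-2))/5 = -⅖ + (⅕)*6 = -⅖ + 6/5 = ⅘ ≈ 0.80000)
n(l) = -5*l
r(C) = -17096/6625 (r(C) = -5*⅘ - 1*(-9404/6625) = -4 + 9404/6625 = -17096/6625)
(-323313 + r(-188)) - 262943 = (-323313 - 17096/6625) - 262943 = -2141965721/6625 - 262943 = -3883963096/6625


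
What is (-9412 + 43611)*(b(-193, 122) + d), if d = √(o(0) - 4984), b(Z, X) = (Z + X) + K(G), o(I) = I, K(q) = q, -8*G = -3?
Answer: -19322435/8 + 68398*I*√1246 ≈ -2.4153e+6 + 2.4144e+6*I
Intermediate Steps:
G = 3/8 (G = -⅛*(-3) = 3/8 ≈ 0.37500)
b(Z, X) = 3/8 + X + Z (b(Z, X) = (Z + X) + 3/8 = (X + Z) + 3/8 = 3/8 + X + Z)
d = 2*I*√1246 (d = √(0 - 4984) = √(-4984) = 2*I*√1246 ≈ 70.597*I)
(-9412 + 43611)*(b(-193, 122) + d) = (-9412 + 43611)*((3/8 + 122 - 193) + 2*I*√1246) = 34199*(-565/8 + 2*I*√1246) = -19322435/8 + 68398*I*√1246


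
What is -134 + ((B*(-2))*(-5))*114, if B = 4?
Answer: 4426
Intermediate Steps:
-134 + ((B*(-2))*(-5))*114 = -134 + ((4*(-2))*(-5))*114 = -134 - 8*(-5)*114 = -134 + 40*114 = -134 + 4560 = 4426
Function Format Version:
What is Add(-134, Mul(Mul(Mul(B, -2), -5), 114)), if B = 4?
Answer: 4426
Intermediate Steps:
Add(-134, Mul(Mul(Mul(B, -2), -5), 114)) = Add(-134, Mul(Mul(Mul(4, -2), -5), 114)) = Add(-134, Mul(Mul(-8, -5), 114)) = Add(-134, Mul(40, 114)) = Add(-134, 4560) = 4426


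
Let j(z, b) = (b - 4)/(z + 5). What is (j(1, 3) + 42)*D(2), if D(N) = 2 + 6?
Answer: 1004/3 ≈ 334.67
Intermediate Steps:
j(z, b) = (-4 + b)/(5 + z)
D(N) = 8
(j(1, 3) + 42)*D(2) = ((-4 + 3)/(5 + 1) + 42)*8 = (-1/6 + 42)*8 = (251/6)*8 = 1004/3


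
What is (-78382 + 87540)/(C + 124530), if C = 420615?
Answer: 9158/545145 ≈ 0.016799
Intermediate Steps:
(-78382 + 87540)/(C + 124530) = (-78382 + 87540)/(420615 + 124530) = 9158/545145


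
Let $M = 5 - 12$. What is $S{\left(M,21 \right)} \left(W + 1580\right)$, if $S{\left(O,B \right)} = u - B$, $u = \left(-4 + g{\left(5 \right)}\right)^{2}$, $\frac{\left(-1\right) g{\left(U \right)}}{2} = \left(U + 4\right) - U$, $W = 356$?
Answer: $238128$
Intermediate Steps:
$g{\left(U \right)} = -8$ ($g{\left(U \right)} = - 2 \left(\left(U + 4\right) - U\right) = - 2 \left(\left(4 + U\right) - U\right) = \left(-2\right) 4 = -8$)
$M = -7$ ($M = 5 - 12 = -7$)
$u = 144$ ($u = \left(-4 - 8\right)^{2} = \left(-12\right)^{2} = 144$)
$S{\left(O,B \right)} = 144 - B$
$S{\left(M,21 \right)} \left(W + 1580\right) = \left(144 - 21\right) \left(356 + 1580\right) = \left(144 - 21\right) 1936 = 123 \cdot 1936 = 238128$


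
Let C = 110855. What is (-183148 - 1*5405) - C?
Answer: -299408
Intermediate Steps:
(-183148 - 1*5405) - C = (-183148 - 1*5405) - 1*110855 = (-183148 - 5405) - 110855 = -188553 - 110855 = -299408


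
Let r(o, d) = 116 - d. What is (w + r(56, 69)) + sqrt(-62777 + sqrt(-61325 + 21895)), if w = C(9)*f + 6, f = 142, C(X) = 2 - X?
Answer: -941 + sqrt(-62777 + I*sqrt(39430)) ≈ -940.6 + 250.55*I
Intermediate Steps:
w = -988 (w = (2 - 1*9)*142 + 6 = (2 - 9)*142 + 6 = -7*142 + 6 = -994 + 6 = -988)
(w + r(56, 69)) + sqrt(-62777 + sqrt(-61325 + 21895)) = (-988 + (116 - 1*69)) + sqrt(-62777 + sqrt(-61325 + 21895)) = (-988 + (116 - 69)) + sqrt(-62777 + sqrt(-39430)) = (-988 + 47) + sqrt(-62777 + I*sqrt(39430)) = -941 + sqrt(-62777 + I*sqrt(39430))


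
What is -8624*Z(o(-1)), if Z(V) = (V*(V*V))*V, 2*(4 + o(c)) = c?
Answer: -3536379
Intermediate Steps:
o(c) = -4 + c/2
Z(V) = V⁴ (Z(V) = (V*V²)*V = V³*V = V⁴)
-8624*Z(o(-1)) = -8624*(-4 + (½)*(-1))⁴ = -8624*(-4 - ½)⁴ = -8624*(-9/2)⁴ = -8624*6561/16 = -3536379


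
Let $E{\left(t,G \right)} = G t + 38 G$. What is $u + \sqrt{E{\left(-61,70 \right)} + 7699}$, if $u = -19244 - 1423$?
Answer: $-20667 + \sqrt{6089} \approx -20589.0$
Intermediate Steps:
$u = -20667$ ($u = -19244 - 1423 = -20667$)
$E{\left(t,G \right)} = 38 G + G t$
$u + \sqrt{E{\left(-61,70 \right)} + 7699} = -20667 + \sqrt{70 \left(38 - 61\right) + 7699} = -20667 + \sqrt{70 \left(-23\right) + 7699} = -20667 + \sqrt{-1610 + 7699} = -20667 + \sqrt{6089}$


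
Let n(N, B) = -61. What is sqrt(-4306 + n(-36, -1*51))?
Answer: I*sqrt(4367) ≈ 66.083*I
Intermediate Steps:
sqrt(-4306 + n(-36, -1*51)) = sqrt(-4306 - 61) = sqrt(-4367) = I*sqrt(4367)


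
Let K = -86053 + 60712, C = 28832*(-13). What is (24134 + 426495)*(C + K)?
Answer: -180322348753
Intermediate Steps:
C = -374816
K = -25341
(24134 + 426495)*(C + K) = (24134 + 426495)*(-374816 - 25341) = 450629*(-400157) = -180322348753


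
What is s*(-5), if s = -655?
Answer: 3275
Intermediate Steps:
s*(-5) = -655*(-5) = 3275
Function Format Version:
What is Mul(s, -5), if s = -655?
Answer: 3275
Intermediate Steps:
Mul(s, -5) = Mul(-655, -5) = 3275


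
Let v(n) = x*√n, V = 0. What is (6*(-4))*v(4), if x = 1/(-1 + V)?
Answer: 48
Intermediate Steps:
x = -1 (x = 1/(-1 + 0) = 1/(-1) = -1)
v(n) = -√n
(6*(-4))*v(4) = (6*(-4))*(-√4) = -(-24)*2 = -24*(-2) = 48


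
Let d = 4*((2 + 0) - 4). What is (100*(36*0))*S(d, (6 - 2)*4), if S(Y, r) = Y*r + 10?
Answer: 0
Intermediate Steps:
d = -8 (d = 4*(2 - 4) = 4*(-2) = -8)
S(Y, r) = 10 + Y*r
(100*(36*0))*S(d, (6 - 2)*4) = (100*(36*0))*(10 - 8*(6 - 2)*4) = (100*0)*(10 - 32*4) = 0*(10 - 8*16) = 0*(10 - 128) = 0*(-118) = 0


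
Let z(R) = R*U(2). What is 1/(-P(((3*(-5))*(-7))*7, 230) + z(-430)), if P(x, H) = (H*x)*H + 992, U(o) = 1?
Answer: -1/38882922 ≈ -2.5718e-8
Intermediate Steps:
P(x, H) = 992 + x*H**2 (P(x, H) = x*H**2 + 992 = 992 + x*H**2)
z(R) = R (z(R) = R*1 = R)
1/(-P(((3*(-5))*(-7))*7, 230) + z(-430)) = 1/(-(992 + (((3*(-5))*(-7))*7)*230**2) - 430) = 1/(-(992 + (-15*(-7)*7)*52900) - 430) = 1/(-(992 + (105*7)*52900) - 430) = 1/(-(992 + 735*52900) - 430) = 1/(-(992 + 38881500) - 430) = 1/(-1*38882492 - 430) = 1/(-38882492 - 430) = 1/(-38882922) = -1/38882922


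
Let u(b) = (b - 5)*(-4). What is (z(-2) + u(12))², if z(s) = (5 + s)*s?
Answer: 1156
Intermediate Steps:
z(s) = s*(5 + s)
u(b) = 20 - 4*b (u(b) = (-5 + b)*(-4) = 20 - 4*b)
(z(-2) + u(12))² = (-2*(5 - 2) + (20 - 4*12))² = (-2*3 + (20 - 48))² = (-6 - 28)² = (-34)² = 1156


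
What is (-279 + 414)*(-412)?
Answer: -55620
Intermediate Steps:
(-279 + 414)*(-412) = 135*(-412) = -55620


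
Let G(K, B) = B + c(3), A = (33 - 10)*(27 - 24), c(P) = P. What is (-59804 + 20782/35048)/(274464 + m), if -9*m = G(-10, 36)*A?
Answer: -209598981/960893492 ≈ -0.21813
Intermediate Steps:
A = 69 (A = 23*3 = 69)
G(K, B) = 3 + B (G(K, B) = B + 3 = 3 + B)
m = -299 (m = -(3 + 36)*69/9 = -13*69/3 = -⅑*2691 = -299)
(-59804 + 20782/35048)/(274464 + m) = (-59804 + 20782/35048)/(274464 - 299) = (-59804 + 20782*(1/35048))/274165 = (-59804 + 10391/17524)*(1/274165) = -1047994905/17524*1/274165 = -209598981/960893492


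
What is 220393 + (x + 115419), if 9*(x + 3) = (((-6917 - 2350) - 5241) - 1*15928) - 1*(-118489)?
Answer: 1036778/3 ≈ 3.4559e+5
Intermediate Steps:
x = 29342/3 (x = -3 + ((((-6917 - 2350) - 5241) - 1*15928) - 1*(-118489))/9 = -3 + (((-9267 - 5241) - 15928) + 118489)/9 = -3 + ((-14508 - 15928) + 118489)/9 = -3 + (-30436 + 118489)/9 = -3 + (⅑)*88053 = -3 + 29351/3 = 29342/3 ≈ 9780.7)
220393 + (x + 115419) = 220393 + (29342/3 + 115419) = 220393 + 375599/3 = 1036778/3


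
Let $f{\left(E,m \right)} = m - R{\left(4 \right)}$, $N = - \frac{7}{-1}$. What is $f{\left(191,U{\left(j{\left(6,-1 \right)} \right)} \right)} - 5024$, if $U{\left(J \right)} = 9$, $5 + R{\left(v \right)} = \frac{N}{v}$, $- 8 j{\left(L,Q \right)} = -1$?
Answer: $- \frac{20047}{4} \approx -5011.8$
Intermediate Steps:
$N = 7$ ($N = \left(-7\right) \left(-1\right) = 7$)
$j{\left(L,Q \right)} = \frac{1}{8}$ ($j{\left(L,Q \right)} = \left(- \frac{1}{8}\right) \left(-1\right) = \frac{1}{8}$)
$R{\left(v \right)} = -5 + \frac{7}{v}$
$f{\left(E,m \right)} = \frac{13}{4} + m$ ($f{\left(E,m \right)} = m - \left(-5 + \frac{7}{4}\right) = m - - \frac{13}{4} = m + \frac{13}{4} = \frac{13}{4} + m$)
$f{\left(191,U{\left(j{\left(6,-1 \right)} \right)} \right)} - 5024 = \left(\frac{13}{4} + 9\right) - 5024 = \frac{49}{4} - 5024 = - \frac{20047}{4}$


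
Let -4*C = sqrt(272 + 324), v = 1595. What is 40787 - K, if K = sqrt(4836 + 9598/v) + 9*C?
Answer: 40787 - sqrt(12318213710)/1595 + 9*sqrt(149)/2 ≈ 40772.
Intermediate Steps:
C = -sqrt(149)/2 (C = -sqrt(272 + 324)/4 = -sqrt(149)/2 ≈ -6.1033)
K = -9*sqrt(149)/2 + sqrt(12318213710)/1595 (K = sqrt(4836 + 9598/1595) + 9*(-sqrt(149)/2) = sqrt(4836 + 9598*(1/1595)) - 9*sqrt(149)/2 = sqrt(4836 + 9598/1595) - 9*sqrt(149)/2 = sqrt(7723018/1595) - 9*sqrt(149)/2 = sqrt(12318213710)/1595 - 9*sqrt(149)/2 = -9*sqrt(149)/2 + sqrt(12318213710)/1595 ≈ 14.655)
40787 - K = 40787 - (-9*sqrt(149)/2 + sqrt(12318213710)/1595) = 40787 + (-sqrt(12318213710)/1595 + 9*sqrt(149)/2) = 40787 - sqrt(12318213710)/1595 + 9*sqrt(149)/2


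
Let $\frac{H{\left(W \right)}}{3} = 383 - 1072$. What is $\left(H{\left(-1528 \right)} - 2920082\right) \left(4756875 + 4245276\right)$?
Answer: $-26305626542499$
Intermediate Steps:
$H{\left(W \right)} = -2067$ ($H{\left(W \right)} = 3 \left(383 - 1072\right) = 3 \left(-689\right) = -2067$)
$\left(H{\left(-1528 \right)} - 2920082\right) \left(4756875 + 4245276\right) = \left(-2067 - 2920082\right) \left(4756875 + 4245276\right) = \left(-2922149\right) 9002151 = -26305626542499$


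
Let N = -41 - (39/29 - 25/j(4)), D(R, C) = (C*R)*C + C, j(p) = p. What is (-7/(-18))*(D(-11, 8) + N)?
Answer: -594461/2088 ≈ -284.70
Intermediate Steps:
D(R, C) = C + R*C² (D(R, C) = R*C² + C = C + R*C²)
N = -4187/116 (N = -41 - (39/29 - 25/4) = -41 - 1*(-569/116) = -41 + 569/116 = -4187/116 ≈ -36.095)
(-7/(-18))*(D(-11, 8) + N) = (-7/(-18))*(8*(1 + 8*(-11)) - 4187/116) = (-7*(-1/18))*(8*(1 - 88) - 4187/116) = 7*(8*(-87) - 4187/116)/18 = 7*(-696 - 4187/116)/18 = (7/18)*(-84923/116) = -594461/2088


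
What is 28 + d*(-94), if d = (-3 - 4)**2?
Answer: -4578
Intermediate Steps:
d = 49 (d = (-7)**2 = 49)
28 + d*(-94) = 28 + 49*(-94) = 28 - 4606 = -4578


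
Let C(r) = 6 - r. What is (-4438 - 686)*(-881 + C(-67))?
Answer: 4140192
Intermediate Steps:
(-4438 - 686)*(-881 + C(-67)) = (-4438 - 686)*(-881 + (6 - 1*(-67))) = -5124*(-881 + (6 + 67)) = -5124*(-881 + 73) = -5124*(-808) = 4140192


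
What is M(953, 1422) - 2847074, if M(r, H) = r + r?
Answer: -2845168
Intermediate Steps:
M(r, H) = 2*r
M(953, 1422) - 2847074 = 2*953 - 2847074 = 1906 - 2847074 = -2845168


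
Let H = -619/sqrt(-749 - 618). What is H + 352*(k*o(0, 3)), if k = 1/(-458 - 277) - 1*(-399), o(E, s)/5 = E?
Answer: 619*I*sqrt(1367)/1367 ≈ 16.742*I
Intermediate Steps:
o(E, s) = 5*E
k = 293264/735 (k = 1/(-735) + 399 = -1/735 + 399 = 293264/735 ≈ 399.00)
H = 619*I*sqrt(1367)/1367 (H = -619*(-I*sqrt(1367)/1367) = -(-619)*I*sqrt(1367)/1367 = 619*I*sqrt(1367)/1367 ≈ 16.742*I)
H + 352*(k*o(0, 3)) = 619*I*sqrt(1367)/1367 + 352*(293264*(5*0)/735) = 619*I*sqrt(1367)/1367 + 352*((293264/735)*0) = 619*I*sqrt(1367)/1367 + 352*0 = 619*I*sqrt(1367)/1367 + 0 = 619*I*sqrt(1367)/1367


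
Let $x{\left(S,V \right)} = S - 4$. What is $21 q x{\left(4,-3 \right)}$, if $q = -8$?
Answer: $0$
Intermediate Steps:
$x{\left(S,V \right)} = -4 + S$
$21 q x{\left(4,-3 \right)} = 21 \left(-8\right) \left(-4 + 4\right) = \left(-168\right) 0 = 0$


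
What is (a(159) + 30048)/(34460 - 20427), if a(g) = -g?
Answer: 29889/14033 ≈ 2.1299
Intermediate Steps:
(a(159) + 30048)/(34460 - 20427) = (-1*159 + 30048)/(34460 - 20427) = (-159 + 30048)/14033 = 29889*(1/14033) = 29889/14033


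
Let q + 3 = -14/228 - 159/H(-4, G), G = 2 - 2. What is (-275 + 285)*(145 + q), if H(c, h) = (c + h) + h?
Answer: 207125/114 ≈ 1816.9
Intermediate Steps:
G = 0
H(c, h) = c + 2*h
q = 8365/228 (q = -3 + (-14/228 - 159/(-4 + 2*0)) = -3 + (-14*1/228 - 159/(-4 + 0)) = -3 + (-7/114 - 159/(-4)) = -3 + (-7/114 - 159*(-1/4)) = -3 + (-7/114 + 159/4) = -3 + 9049/228 = 8365/228 ≈ 36.689)
(-275 + 285)*(145 + q) = (-275 + 285)*(145 + 8365/228) = 10*(41425/228) = 207125/114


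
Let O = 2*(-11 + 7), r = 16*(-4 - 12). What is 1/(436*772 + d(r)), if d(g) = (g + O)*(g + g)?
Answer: 1/471760 ≈ 2.1197e-6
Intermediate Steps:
r = -256 (r = 16*(-16) = -256)
O = -8 (O = 2*(-4) = -8)
d(g) = 2*g*(-8 + g) (d(g) = (g - 8)*(g + g) = (-8 + g)*(2*g) = 2*g*(-8 + g))
1/(436*772 + d(r)) = 1/(436*772 + 2*(-256)*(-8 - 256)) = 1/(336592 + 2*(-256)*(-264)) = 1/(336592 + 135168) = 1/471760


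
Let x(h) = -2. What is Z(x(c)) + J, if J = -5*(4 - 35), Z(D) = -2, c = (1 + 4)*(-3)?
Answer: 153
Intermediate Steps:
c = -15 (c = 5*(-3) = -15)
J = 155 (J = -5*(-31) = 155)
Z(x(c)) + J = -2 + 155 = 153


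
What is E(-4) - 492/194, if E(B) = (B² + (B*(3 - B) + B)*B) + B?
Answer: 13334/97 ≈ 137.46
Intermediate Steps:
E(B) = B + B² + B*(B + B*(3 - B)) (E(B) = (B² + (B + B*(3 - B))*B) + B = (B² + B*(B + B*(3 - B))) + B = B + B² + B*(B + B*(3 - B)))
E(-4) - 492/194 = -4*(1 - 1*(-4)² + 5*(-4)) - 492/194 = -4*(1 - 1*16 - 20) - 492*1/194 = -4*(1 - 16 - 20) - 246/97 = -4*(-35) - 246/97 = 140 - 246/97 = 13334/97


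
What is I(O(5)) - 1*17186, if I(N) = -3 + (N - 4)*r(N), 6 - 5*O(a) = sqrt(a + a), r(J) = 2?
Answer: -85973/5 - 2*sqrt(10)/5 ≈ -17196.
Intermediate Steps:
O(a) = 6/5 - sqrt(2)*sqrt(a)/5 (O(a) = 6/5 - sqrt(a + a)/5 = 6/5 - sqrt(2)*sqrt(a)/5)
I(N) = -11 + 2*N (I(N) = -3 + (N - 4)*2 = -3 + (-4 + N)*2 = -3 + (-8 + 2*N) = -11 + 2*N)
I(O(5)) - 1*17186 = (-11 + 2*(6/5 - sqrt(2)*sqrt(5)/5)) - 1*17186 = (-11 + 2*(6/5 - sqrt(10)/5)) - 17186 = (-11 + (12/5 - 2*sqrt(10)/5)) - 17186 = (-43/5 - 2*sqrt(10)/5) - 17186 = -85973/5 - 2*sqrt(10)/5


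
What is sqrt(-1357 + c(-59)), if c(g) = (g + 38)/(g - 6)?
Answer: 2*I*sqrt(1432990)/65 ≈ 36.833*I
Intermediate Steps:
c(g) = (38 + g)/(-6 + g)
sqrt(-1357 + c(-59)) = sqrt(-1357 + (38 - 59)/(-6 - 59)) = sqrt(-1357 - 21/(-65)) = sqrt(-1357 - 1/65*(-21)) = sqrt(-1357 + 21/65) = sqrt(-88184/65) = 2*I*sqrt(1432990)/65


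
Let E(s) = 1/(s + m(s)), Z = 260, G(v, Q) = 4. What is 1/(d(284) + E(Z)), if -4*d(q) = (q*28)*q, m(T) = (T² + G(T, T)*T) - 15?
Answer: -68885/38891919919 ≈ -1.7712e-6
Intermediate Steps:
m(T) = -15 + T² + 4*T (m(T) = (T² + 4*T) - 15 = -15 + T² + 4*T)
E(s) = 1/(-15 + s² + 5*s) (E(s) = 1/(s + (-15 + s² + 4*s)) = 1/(-15 + s² + 5*s))
d(q) = -7*q² (d(q) = -q*28*q/4 = -28*q*q/4 = -7*q²)
1/(d(284) + E(Z)) = 1/(-7*284² + 1/(-15 + 260² + 5*260)) = 1/(-7*80656 + 1/(-15 + 67600 + 1300)) = 1/(-564592 + 1/68885) = 1/(-38891919919/68885) = -68885/38891919919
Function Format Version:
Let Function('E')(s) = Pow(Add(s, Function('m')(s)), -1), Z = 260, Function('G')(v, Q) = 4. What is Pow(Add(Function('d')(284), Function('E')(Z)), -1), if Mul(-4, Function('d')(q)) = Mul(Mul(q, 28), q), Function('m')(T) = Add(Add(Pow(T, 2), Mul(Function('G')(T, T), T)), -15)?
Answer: Rational(-68885, 38891919919) ≈ -1.7712e-6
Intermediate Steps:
Function('m')(T) = Add(-15, Pow(T, 2), Mul(4, T)) (Function('m')(T) = Add(Add(Pow(T, 2), Mul(4, T)), -15) = Add(-15, Pow(T, 2), Mul(4, T)))
Function('E')(s) = Pow(Add(-15, Pow(s, 2), Mul(5, s)), -1) (Function('E')(s) = Pow(Add(s, Add(-15, Pow(s, 2), Mul(4, s))), -1) = Pow(Add(-15, Pow(s, 2), Mul(5, s)), -1))
Function('d')(q) = Mul(-7, Pow(q, 2)) (Function('d')(q) = Mul(Rational(-1, 4), Mul(Mul(q, 28), q)) = Mul(Rational(-1, 4), Mul(Mul(28, q), q)) = Mul(Rational(-1, 4), Mul(28, Pow(q, 2))) = Mul(-7, Pow(q, 2)))
Pow(Add(Function('d')(284), Function('E')(Z)), -1) = Pow(Add(Mul(-7, Pow(284, 2)), Pow(Add(-15, Pow(260, 2), Mul(5, 260)), -1)), -1) = Pow(Add(Mul(-7, 80656), Pow(Add(-15, 67600, 1300), -1)), -1) = Pow(Add(-564592, Pow(68885, -1)), -1) = Pow(Add(-564592, Rational(1, 68885)), -1) = Pow(Rational(-38891919919, 68885), -1) = Rational(-68885, 38891919919)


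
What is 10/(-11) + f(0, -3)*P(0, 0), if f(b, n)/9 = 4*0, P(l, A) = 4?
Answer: -10/11 ≈ -0.90909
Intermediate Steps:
f(b, n) = 0 (f(b, n) = 9*(4*0) = 9*0 = 0)
10/(-11) + f(0, -3)*P(0, 0) = 10/(-11) + 0*4 = 10*(-1/11) + 0 = -10/11 + 0 = -10/11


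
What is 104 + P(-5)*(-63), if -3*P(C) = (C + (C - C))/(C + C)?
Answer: 229/2 ≈ 114.50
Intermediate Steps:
P(C) = -⅙ (P(C) = -(C + (C - C))/(3*(C + C)) = -(C + 0)/(3*(2*C)) = -C*1/(2*C)/3 = -⅓*½ = -⅙)
104 + P(-5)*(-63) = 104 - ⅙*(-63) = 104 + 21/2 = 229/2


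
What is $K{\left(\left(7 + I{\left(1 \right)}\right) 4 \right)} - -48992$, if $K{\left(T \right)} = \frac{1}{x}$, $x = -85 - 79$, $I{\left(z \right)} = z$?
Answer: $\frac{8034687}{164} \approx 48992.0$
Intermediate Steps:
$x = -164$ ($x = -85 - 79 = -164$)
$K{\left(T \right)} = - \frac{1}{164}$ ($K{\left(T \right)} = \frac{1}{-164} = - \frac{1}{164}$)
$K{\left(\left(7 + I{\left(1 \right)}\right) 4 \right)} - -48992 = - \frac{1}{164} - -48992 = - \frac{1}{164} + 48992 = \frac{8034687}{164}$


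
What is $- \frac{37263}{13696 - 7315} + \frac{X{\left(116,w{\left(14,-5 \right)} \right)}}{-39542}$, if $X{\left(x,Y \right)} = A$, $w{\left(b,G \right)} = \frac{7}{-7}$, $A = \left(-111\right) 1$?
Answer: $- \frac{490915085}{84105834} \approx -5.8369$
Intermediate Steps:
$A = -111$
$w{\left(b,G \right)} = -1$ ($w{\left(b,G \right)} = 7 \left(- \frac{1}{7}\right) = -1$)
$X{\left(x,Y \right)} = -111$
$- \frac{37263}{13696 - 7315} + \frac{X{\left(116,w{\left(14,-5 \right)} \right)}}{-39542} = - \frac{37263}{13696 - 7315} - \frac{111}{-39542} = - \frac{37263}{6381} - - \frac{111}{39542} = \left(-37263\right) \frac{1}{6381} + \frac{111}{39542} = - \frac{12421}{2127} + \frac{111}{39542} = - \frac{490915085}{84105834}$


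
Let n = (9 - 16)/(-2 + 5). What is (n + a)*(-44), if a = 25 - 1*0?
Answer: -2992/3 ≈ -997.33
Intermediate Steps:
a = 25 (a = 25 + 0 = 25)
n = -7/3 ≈ -2.3333
(n + a)*(-44) = (-7/3 + 25)*(-44) = (68/3)*(-44) = -2992/3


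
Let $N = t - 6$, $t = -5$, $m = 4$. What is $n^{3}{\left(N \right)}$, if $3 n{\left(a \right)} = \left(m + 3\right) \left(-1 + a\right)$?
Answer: $-21952$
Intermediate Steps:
$N = -11$ ($N = -5 - 6 = -11$)
$n{\left(a \right)} = - \frac{7}{3} + \frac{7 a}{3}$ ($n{\left(a \right)} = \frac{\left(4 + 3\right) \left(-1 + a\right)}{3} = \frac{7 \left(-1 + a\right)}{3} = \frac{-7 + 7 a}{3} = - \frac{7}{3} + \frac{7 a}{3}$)
$n^{3}{\left(N \right)} = \left(- \frac{7}{3} + \frac{7}{3} \left(-11\right)\right)^{3} = \left(- \frac{7}{3} - \frac{77}{3}\right)^{3} = \left(-28\right)^{3} = -21952$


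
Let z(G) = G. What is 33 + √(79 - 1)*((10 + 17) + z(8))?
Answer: 33 + 35*√78 ≈ 342.11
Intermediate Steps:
33 + √(79 - 1)*((10 + 17) + z(8)) = 33 + √(79 - 1)*((10 + 17) + 8) = 33 + √78*(27 + 8) = 33 + √78*35 = 33 + 35*√78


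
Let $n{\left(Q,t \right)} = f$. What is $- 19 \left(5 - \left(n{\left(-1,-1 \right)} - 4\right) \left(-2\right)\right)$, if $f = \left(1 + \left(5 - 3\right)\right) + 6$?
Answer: $-285$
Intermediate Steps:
$f = 9$ ($f = \left(1 + 2\right) + 6 = 3 + 6 = 9$)
$n{\left(Q,t \right)} = 9$
$- 19 \left(5 - \left(n{\left(-1,-1 \right)} - 4\right) \left(-2\right)\right) = - 19 \left(5 - \left(9 - 4\right) \left(-2\right)\right) = - 19 \left(5 - 5 \left(-2\right)\right) = - 19 \left(5 - -10\right) = - 19 \left(5 + 10\right) = \left(-19\right) 15 = -285$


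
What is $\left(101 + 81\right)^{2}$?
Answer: $33124$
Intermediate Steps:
$\left(101 + 81\right)^{2} = 182^{2} = 33124$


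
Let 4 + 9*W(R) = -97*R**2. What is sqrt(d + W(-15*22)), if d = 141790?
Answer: I*sqrt(9287194)/3 ≈ 1015.8*I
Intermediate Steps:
W(R) = -4/9 - 97*R**2/9 (W(R) = -4/9 + (-97*R**2)/9 = -4/9 - 97*R**2/9)
sqrt(d + W(-15*22)) = sqrt(141790 + (-4/9 - 97*(-15*22)**2/9)) = sqrt(141790 + (-4/9 - 97/9*(-330)**2)) = sqrt(141790 + (-4/9 - 97/9*108900)) = sqrt(141790 + (-4/9 - 1173700)) = sqrt(141790 - 10563304/9) = sqrt(-9287194/9) = I*sqrt(9287194)/3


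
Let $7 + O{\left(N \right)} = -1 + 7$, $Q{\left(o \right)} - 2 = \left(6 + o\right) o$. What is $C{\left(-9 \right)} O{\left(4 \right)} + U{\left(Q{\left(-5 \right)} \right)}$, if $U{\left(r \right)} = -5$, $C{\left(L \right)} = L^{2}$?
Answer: $-86$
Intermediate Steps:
$Q{\left(o \right)} = 2 + o \left(6 + o\right)$ ($Q{\left(o \right)} = 2 + \left(6 + o\right) o = 2 + o \left(6 + o\right)$)
$O{\left(N \right)} = -1$ ($O{\left(N \right)} = -7 + \left(-1 + 7\right) = -7 + 6 = -1$)
$C{\left(-9 \right)} O{\left(4 \right)} + U{\left(Q{\left(-5 \right)} \right)} = \left(-9\right)^{2} \left(-1\right) - 5 = 81 \left(-1\right) - 5 = -81 - 5 = -86$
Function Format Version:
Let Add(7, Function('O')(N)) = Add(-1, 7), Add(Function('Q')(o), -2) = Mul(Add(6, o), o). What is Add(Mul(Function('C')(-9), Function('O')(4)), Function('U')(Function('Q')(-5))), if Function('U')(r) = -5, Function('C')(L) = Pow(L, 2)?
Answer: -86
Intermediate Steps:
Function('Q')(o) = Add(2, Mul(o, Add(6, o))) (Function('Q')(o) = Add(2, Mul(Add(6, o), o)) = Add(2, Mul(o, Add(6, o))))
Function('O')(N) = -1 (Function('O')(N) = Add(-7, Add(-1, 7)) = Add(-7, 6) = -1)
Add(Mul(Function('C')(-9), Function('O')(4)), Function('U')(Function('Q')(-5))) = Add(Mul(Pow(-9, 2), -1), -5) = Add(Mul(81, -1), -5) = Add(-81, -5) = -86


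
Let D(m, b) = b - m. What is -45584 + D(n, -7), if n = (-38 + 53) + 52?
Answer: -45658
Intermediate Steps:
n = 67 (n = 15 + 52 = 67)
-45584 + D(n, -7) = -45584 + (-7 - 1*67) = -45584 + (-7 - 67) = -45584 - 74 = -45658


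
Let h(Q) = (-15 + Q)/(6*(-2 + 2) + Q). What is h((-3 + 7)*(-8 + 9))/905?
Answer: -11/3620 ≈ -0.0030387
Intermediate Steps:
h(Q) = (-15 + Q)/Q (h(Q) = (-15 + Q)/(6*0 + Q) = (-15 + Q)/(0 + Q) = (-15 + Q)/Q)
h((-3 + 7)*(-8 + 9))/905 = ((-15 + (-3 + 7)*(-8 + 9))/(((-3 + 7)*(-8 + 9))))/905 = ((-15 + 4*1)/((4*1)))*(1/905) = ((-15 + 4)/4)*(1/905) = ((1/4)*(-11))*(1/905) = -11/4*1/905 = -11/3620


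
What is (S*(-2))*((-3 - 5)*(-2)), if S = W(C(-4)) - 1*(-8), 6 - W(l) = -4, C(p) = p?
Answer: -576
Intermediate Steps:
W(l) = 10 (W(l) = 6 - 1*(-4) = 6 + 4 = 10)
S = 18 (S = 10 - 1*(-8) = 10 + 8 = 18)
(S*(-2))*((-3 - 5)*(-2)) = (18*(-2))*((-3 - 5)*(-2)) = -(-288)*(-2) = -36*16 = -576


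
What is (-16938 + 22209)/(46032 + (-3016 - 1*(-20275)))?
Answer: 1757/21097 ≈ 0.083282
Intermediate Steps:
(-16938 + 22209)/(46032 + (-3016 - 1*(-20275))) = 5271/(46032 + (-3016 + 20275)) = 5271/(46032 + 17259) = 5271/63291 = 5271*(1/63291) = 1757/21097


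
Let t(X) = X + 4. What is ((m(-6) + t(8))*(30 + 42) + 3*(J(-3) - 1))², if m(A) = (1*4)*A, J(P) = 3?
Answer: 736164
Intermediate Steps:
m(A) = 4*A
t(X) = 4 + X
((m(-6) + t(8))*(30 + 42) + 3*(J(-3) - 1))² = ((4*(-6) + (4 + 8))*(30 + 42) + 3*(3 - 1))² = ((-24 + 12)*72 + 3*2)² = (-12*72 + 6)² = (-864 + 6)² = (-858)² = 736164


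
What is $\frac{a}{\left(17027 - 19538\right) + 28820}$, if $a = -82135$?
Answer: $- \frac{82135}{26309} \approx -3.1219$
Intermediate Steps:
$\frac{a}{\left(17027 - 19538\right) + 28820} = - \frac{82135}{\left(17027 - 19538\right) + 28820} = - \frac{82135}{-2511 + 28820} = - \frac{82135}{26309}$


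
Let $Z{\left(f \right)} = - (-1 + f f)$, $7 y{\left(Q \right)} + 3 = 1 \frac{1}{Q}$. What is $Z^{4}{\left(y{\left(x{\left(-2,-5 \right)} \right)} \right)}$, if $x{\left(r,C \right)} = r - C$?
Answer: $\frac{20200652641}{37822859361} \approx 0.53409$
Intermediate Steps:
$y{\left(Q \right)} = - \frac{3}{7} + \frac{1}{7 Q}$ ($y{\left(Q \right)} = - \frac{3}{7} + \frac{1 \frac{1}{Q}}{7} = - \frac{3}{7} + \frac{1}{7 Q}$)
$Z{\left(f \right)} = 1 - f^{2}$ ($Z{\left(f \right)} = - (-1 + f^{2}) = 1 - f^{2}$)
$Z^{4}{\left(y{\left(x{\left(-2,-5 \right)} \right)} \right)} = \left(1 - \left(\frac{1 - 3 \left(-2 - -5\right)}{7 \left(-2 - -5\right)}\right)^{2}\right)^{4} = \left(1 - \left(\frac{1 - 3 \left(-2 + 5\right)}{7 \left(-2 + 5\right)}\right)^{2}\right)^{4} = \left(1 - \left(\frac{1 - 9}{7 \cdot 3}\right)^{2}\right)^{4} = \left(1 - \left(\frac{1}{7} \cdot \frac{1}{3} \left(1 - 9\right)\right)^{2}\right)^{4} = \left(1 - \left(\frac{1}{7} \cdot \frac{1}{3} \left(-8\right)\right)^{2}\right)^{4} = \left(1 - \left(- \frac{8}{21}\right)^{2}\right)^{4} = \left(1 - \frac{64}{441}\right)^{4} = \left(\frac{377}{441}\right)^{4} = \frac{20200652641}{37822859361}$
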